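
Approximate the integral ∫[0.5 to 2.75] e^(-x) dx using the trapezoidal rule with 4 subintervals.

f(x) = e^(-x)
a = 0.5, b = 2.75, n = 4
h = (b - a)/n = 0.562500

Trapezoidal rule: (h/2)[f(x₀) + 2f(x₁) + 2f(x₂) + ... + f(xₙ)]

x_0 = 0.5000, f(x_0) = 0.606531, coefficient = 1
x_1 = 1.0625, f(x_1) = 0.345591, coefficient = 2
x_2 = 1.6250, f(x_2) = 0.196912, coefficient = 2
x_3 = 2.1875, f(x_3) = 0.112197, coefficient = 2
x_4 = 2.7500, f(x_4) = 0.063928, coefficient = 1

I ≈ (0.562500/2) × 1.979857 = 0.556835
Exact value: 0.542603
Error: 0.014232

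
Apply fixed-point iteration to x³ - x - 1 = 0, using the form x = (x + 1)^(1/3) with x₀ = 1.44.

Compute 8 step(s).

Equation: x³ - x - 1 = 0
Fixed-point form: x = (x + 1)^(1/3)
x₀ = 1.44

x_1 = g(1.440000) = 1.346263
x_2 = g(1.346263) = 1.328798
x_3 = g(1.328798) = 1.325492
x_4 = g(1.325492) = 1.324865
x_5 = g(1.324865) = 1.324746
x_6 = g(1.324746) = 1.324723
x_7 = g(1.324723) = 1.324719
x_8 = g(1.324719) = 1.324718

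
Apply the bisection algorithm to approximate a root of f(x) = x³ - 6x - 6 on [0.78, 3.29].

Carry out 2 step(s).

f(x) = x³ - 6x - 6
Initial interval: [0.78, 3.29]

Iteration 1:
  c_1 = (0.780000 + 3.290000)/2 = 2.035000
  f(c_1) = f(2.035000) = -9.782607
  f(a) × f(c) ≥ 0, new interval: [2.035000, 3.290000]
Iteration 2:
  c_2 = (2.035000 + 3.290000)/2 = 2.662500
  f(c_2) = f(2.662500) = -3.100787
  f(a) × f(c) ≥ 0, new interval: [2.662500, 3.290000]

After 2 iteration(s), the approximation is c_2 = 2.662500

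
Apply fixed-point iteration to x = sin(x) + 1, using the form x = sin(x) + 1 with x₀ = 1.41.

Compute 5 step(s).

Equation: x = sin(x) + 1
Fixed-point form: x = sin(x) + 1
x₀ = 1.41

x_1 = g(1.410000) = 1.987100
x_2 = g(1.987100) = 1.914590
x_3 = g(1.914590) = 1.941483
x_4 = g(1.941483) = 1.932079
x_5 = g(1.932079) = 1.935444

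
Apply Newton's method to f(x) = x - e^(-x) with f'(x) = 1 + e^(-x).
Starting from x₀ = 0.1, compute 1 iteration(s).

f(x) = x - e^(-x)
f'(x) = 1 + e^(-x)
x₀ = 0.1

Newton-Raphson formula: x_{n+1} = x_n - f(x_n)/f'(x_n)

Iteration 1:
  f(0.100000) = -0.804837
  f'(0.100000) = 1.904837
  x_1 = 0.100000 - (-0.804837)/1.904837 = 0.522523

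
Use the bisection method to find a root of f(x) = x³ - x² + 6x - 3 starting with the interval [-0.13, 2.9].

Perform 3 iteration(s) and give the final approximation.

f(x) = x³ - x² + 6x - 3
Initial interval: [-0.13, 2.9]

Iteration 1:
  c_1 = (-0.130000 + 2.900000)/2 = 1.385000
  f(c_1) = f(1.385000) = 6.048517
  f(a) × f(c) < 0, new interval: [-0.130000, 1.385000]
Iteration 2:
  c_2 = (-0.130000 + 1.385000)/2 = 0.627500
  f(c_2) = f(0.627500) = 0.618326
  f(a) × f(c) < 0, new interval: [-0.130000, 0.627500]
Iteration 3:
  c_3 = (-0.130000 + 0.627500)/2 = 0.248750
  f(c_3) = f(0.248750) = -1.553985
  f(a) × f(c) ≥ 0, new interval: [0.248750, 0.627500]

After 3 iteration(s), the approximation is c_3 = 0.248750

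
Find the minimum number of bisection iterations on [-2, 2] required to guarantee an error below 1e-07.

We need (b-a)/2^n ≤ 1e-07
(2 - (-2))/2^n ≤ 1e-07
4/2^n ≤ 1e-07
2^n ≥ 40000000
n ≥ log₂(40000000) = 25.25
n ≥ 26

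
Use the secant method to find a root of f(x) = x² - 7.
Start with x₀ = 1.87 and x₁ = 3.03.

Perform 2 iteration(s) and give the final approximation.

f(x) = x² - 7
x₀ = 1.87, x₁ = 3.03

Secant formula: x_{n+1} = x_n - f(x_n)(x_n - x_{n-1})/(f(x_n) - f(x_{n-1}))

Iteration 1:
  f(1.870000) = -3.503100
  f(3.030000) = 2.180900
  x_2 = 3.030000 - 2.180900×(3.030000 - 1.870000)/(2.180900 - (-3.503100))
       = 2.584918
Iteration 2:
  f(3.030000) = 2.180900
  f(2.584918) = -0.318197
  x_3 = 2.584918 - (-0.318197)×(2.584918 - 3.030000)/(-0.318197 - 2.180900)
       = 2.641588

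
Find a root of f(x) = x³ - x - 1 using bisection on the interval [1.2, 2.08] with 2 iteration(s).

f(x) = x³ - x - 1
Initial interval: [1.2, 2.08]

Iteration 1:
  c_1 = (1.200000 + 2.080000)/2 = 1.640000
  f(c_1) = f(1.640000) = 1.770944
  f(a) × f(c) < 0, new interval: [1.200000, 1.640000]
Iteration 2:
  c_2 = (1.200000 + 1.640000)/2 = 1.420000
  f(c_2) = f(1.420000) = 0.443288
  f(a) × f(c) < 0, new interval: [1.200000, 1.420000]

After 2 iteration(s), the approximation is c_2 = 1.420000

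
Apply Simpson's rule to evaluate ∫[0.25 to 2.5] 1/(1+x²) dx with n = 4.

f(x) = 1/(1+x²)
a = 0.25, b = 2.5, n = 4
h = (b - a)/n = 0.562500

Simpson's rule: (h/3)[f(x₀) + 4f(x₁) + 2f(x₂) + ... + f(xₙ)]

x_0 = 0.2500, f(x_0) = 0.941176, coefficient = 1
x_1 = 0.8125, f(x_1) = 0.602353, coefficient = 4
x_2 = 1.3750, f(x_2) = 0.345946, coefficient = 2
x_3 = 1.9375, f(x_3) = 0.210353, coefficient = 4
x_4 = 2.5000, f(x_4) = 0.137931, coefficient = 1

I ≈ (0.562500/3) × 5.021824 = 0.941592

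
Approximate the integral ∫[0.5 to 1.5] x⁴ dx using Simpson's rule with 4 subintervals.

f(x) = x⁴
a = 0.5, b = 1.5, n = 4
h = (b - a)/n = 0.250000

Simpson's rule: (h/3)[f(x₀) + 4f(x₁) + 2f(x₂) + ... + f(xₙ)]

x_0 = 0.5000, f(x_0) = 0.062500, coefficient = 1
x_1 = 0.7500, f(x_1) = 0.316406, coefficient = 4
x_2 = 1.0000, f(x_2) = 1.000000, coefficient = 2
x_3 = 1.2500, f(x_3) = 2.441406, coefficient = 4
x_4 = 1.5000, f(x_4) = 5.062500, coefficient = 1

I ≈ (0.250000/3) × 18.156250 = 1.513021
Exact value: 1.512500
Error: 0.000521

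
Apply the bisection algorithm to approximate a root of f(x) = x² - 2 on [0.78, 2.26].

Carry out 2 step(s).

f(x) = x² - 2
Initial interval: [0.78, 2.26]

Iteration 1:
  c_1 = (0.780000 + 2.260000)/2 = 1.520000
  f(c_1) = f(1.520000) = 0.310400
  f(a) × f(c) < 0, new interval: [0.780000, 1.520000]
Iteration 2:
  c_2 = (0.780000 + 1.520000)/2 = 1.150000
  f(c_2) = f(1.150000) = -0.677500
  f(a) × f(c) ≥ 0, new interval: [1.150000, 1.520000]

After 2 iteration(s), the approximation is c_2 = 1.150000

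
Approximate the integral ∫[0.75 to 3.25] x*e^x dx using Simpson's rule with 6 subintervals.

f(x) = x*e^x
a = 0.75, b = 3.25, n = 6
h = (b - a)/n = 0.416667

Simpson's rule: (h/3)[f(x₀) + 4f(x₁) + 2f(x₂) + ... + f(xₙ)]

x_0 = 0.7500, f(x_0) = 1.587750, coefficient = 1
x_1 = 1.1667, f(x_1) = 3.746482, coefficient = 4
x_2 = 1.5833, f(x_2) = 7.712679, coefficient = 2
x_3 = 2.0000, f(x_3) = 14.778112, coefficient = 4
x_4 = 2.4167, f(x_4) = 27.087053, coefficient = 2
x_5 = 2.8333, f(x_5) = 48.172446, coefficient = 4
x_6 = 3.2500, f(x_6) = 83.818605, coefficient = 1

I ≈ (0.416667/3) × 421.793983 = 58.582498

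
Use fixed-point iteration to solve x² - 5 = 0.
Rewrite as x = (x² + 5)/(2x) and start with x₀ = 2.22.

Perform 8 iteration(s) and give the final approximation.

Equation: x² - 5 = 0
Fixed-point form: x = (x² + 5)/(2x)
x₀ = 2.22

x_1 = g(2.220000) = 2.236126
x_2 = g(2.236126) = 2.236068
x_3 = g(2.236068) = 2.236068
x_4 = g(2.236068) = 2.236068
x_5 = g(2.236068) = 2.236068
x_6 = g(2.236068) = 2.236068
x_7 = g(2.236068) = 2.236068
x_8 = g(2.236068) = 2.236068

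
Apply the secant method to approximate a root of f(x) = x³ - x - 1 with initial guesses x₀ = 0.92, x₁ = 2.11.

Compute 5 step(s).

f(x) = x³ - x - 1
x₀ = 0.92, x₁ = 2.11

Secant formula: x_{n+1} = x_n - f(x_n)(x_n - x_{n-1})/(f(x_n) - f(x_{n-1}))

Iteration 1:
  f(0.920000) = -1.141312
  f(2.110000) = 6.283931
  x_2 = 2.110000 - 6.283931×(2.110000 - 0.920000)/(6.283931 - (-1.141312))
       = 1.102911
Iteration 2:
  f(2.110000) = 6.283931
  f(1.102911) = -0.761315
  x_3 = 1.102911 - (-0.761315)×(1.102911 - 2.110000)/(-0.761315 - 6.283931)
       = 1.211738
Iteration 3:
  f(1.102911) = -0.761315
  f(1.211738) = -0.432532
  x_4 = 1.211738 - (-0.432532)×(1.211738 - 1.102911)/(-0.432532 - (-0.761315))
       = 1.354905
Iteration 4:
  f(1.211738) = -0.432532
  f(1.354905) = 0.132388
  x_5 = 1.354905 - 0.132388×(1.354905 - 1.211738)/(0.132388 - (-0.432532))
       = 1.321354
Iteration 5:
  f(1.354905) = 0.132388
  f(1.321354) = -0.014299
  x_6 = 1.321354 - (-0.014299)×(1.321354 - 1.354905)/(-0.014299 - 0.132388)
       = 1.324625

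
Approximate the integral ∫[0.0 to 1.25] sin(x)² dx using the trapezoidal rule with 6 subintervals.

f(x) = sin(x)²
a = 0.0, b = 1.25, n = 6
h = (b - a)/n = 0.208333

Trapezoidal rule: (h/2)[f(x₀) + 2f(x₁) + 2f(x₂) + ... + f(xₙ)]

x_0 = 0.0000, f(x_0) = 0.000000, coefficient = 1
x_1 = 0.2083, f(x_1) = 0.042778, coefficient = 2
x_2 = 0.4167, f(x_2) = 0.163794, coefficient = 2
x_3 = 0.6250, f(x_3) = 0.342339, coefficient = 2
x_4 = 0.8333, f(x_4) = 0.547862, coefficient = 2
x_5 = 1.0417, f(x_5) = 0.745195, coefficient = 2
x_6 = 1.2500, f(x_6) = 0.900572, coefficient = 1

I ≈ (0.208333/2) × 4.584508 = 0.477553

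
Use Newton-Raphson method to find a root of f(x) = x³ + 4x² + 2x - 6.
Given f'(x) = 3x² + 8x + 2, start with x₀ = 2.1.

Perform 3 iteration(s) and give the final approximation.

f(x) = x³ + 4x² + 2x - 6
f'(x) = 3x² + 8x + 2
x₀ = 2.1

Newton-Raphson formula: x_{n+1} = x_n - f(x_n)/f'(x_n)

Iteration 1:
  f(2.100000) = 25.101000
  f'(2.100000) = 32.030000
  x_1 = 2.100000 - 25.101000/32.030000 = 1.316328
Iteration 2:
  f(1.316328) = 5.844369
  f'(1.316328) = 17.728789
  x_2 = 1.316328 - 5.844369/17.728789 = 0.986674
Iteration 3:
  f(0.986674) = 0.828007
  f'(0.986674) = 12.813973
  x_3 = 0.986674 - 0.828007/12.813973 = 0.922057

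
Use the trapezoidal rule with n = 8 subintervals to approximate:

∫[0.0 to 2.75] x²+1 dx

f(x) = x²+1
a = 0.0, b = 2.75, n = 8
h = (b - a)/n = 0.343750

Trapezoidal rule: (h/2)[f(x₀) + 2f(x₁) + 2f(x₂) + ... + f(xₙ)]

x_0 = 0.0000, f(x_0) = 1.000000, coefficient = 1
x_1 = 0.3438, f(x_1) = 1.118164, coefficient = 2
x_2 = 0.6875, f(x_2) = 1.472656, coefficient = 2
x_3 = 1.0312, f(x_3) = 2.063477, coefficient = 2
x_4 = 1.3750, f(x_4) = 2.890625, coefficient = 2
x_5 = 1.7188, f(x_5) = 3.954102, coefficient = 2
x_6 = 2.0625, f(x_6) = 5.253906, coefficient = 2
x_7 = 2.4062, f(x_7) = 6.790039, coefficient = 2
x_8 = 2.7500, f(x_8) = 8.562500, coefficient = 1

I ≈ (0.343750/2) × 56.648438 = 9.736450
Exact value: 9.682292
Error: 0.054159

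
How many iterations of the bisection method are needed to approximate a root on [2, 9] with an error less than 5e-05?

We need (b-a)/2^n ≤ 5e-05
(9 - 2)/2^n ≤ 5e-05
7/2^n ≤ 5e-05
2^n ≥ 140000
n ≥ log₂(140000) = 17.10
n ≥ 18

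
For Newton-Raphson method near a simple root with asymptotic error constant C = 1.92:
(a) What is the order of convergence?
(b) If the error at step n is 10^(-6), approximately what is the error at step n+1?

(a) Newton-Raphson has quadratic (order 2) convergence near simple roots.
    This means |e_{n+1}| ≈ C|e_n|².

(b) With |e_n| = 10^(-6) and C = 1.92:
    |e_{n+1}| ≈ 1.92 × (10^(-6))² = 1.92 × 10^(-12)

(a) 2 (quadratic); (b) |e_{n+1}| ≈ 1.920e-12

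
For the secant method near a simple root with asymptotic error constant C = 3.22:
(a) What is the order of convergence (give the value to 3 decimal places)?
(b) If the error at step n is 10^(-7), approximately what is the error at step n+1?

(a) Secant method has superlinear convergence with order φ = (1+√5)/2 ≈ 1.618.
    This means |e_{n+1}| ≈ C|e_n|^1.618.

(b) With |e_n| = 10^(-7) and C = 3.22:
    |e_{n+1}| ≈ 3.22 × (10^(-7))^1.618 = 3.22 × 10^(-11.33)

(a) ≈ 1.618 (golden ratio); (b) |e_{n+1}| ≈ 1.519e-11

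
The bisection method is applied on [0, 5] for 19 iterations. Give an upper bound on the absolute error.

Bisection error bound: |error| ≤ (b-a)/2^n
|error| ≤ (5 - 0)/2^19 = 5/2^19
|error| ≤ 0.0000095367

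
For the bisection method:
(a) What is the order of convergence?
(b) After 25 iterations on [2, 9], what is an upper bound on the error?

(a) Bisection has linear (order 1) convergence; the error is halved each step.

(b) Error bound = (b-a)/2^n = (9 - 2)/2^{25}
    = 7/2^{25}

(a) 1 (linear); (b) error ≤ 2.09e-07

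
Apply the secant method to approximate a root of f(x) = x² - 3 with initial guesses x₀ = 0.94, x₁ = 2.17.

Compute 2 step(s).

f(x) = x² - 3
x₀ = 0.94, x₁ = 2.17

Secant formula: x_{n+1} = x_n - f(x_n)(x_n - x_{n-1})/(f(x_n) - f(x_{n-1}))

Iteration 1:
  f(0.940000) = -2.116400
  f(2.170000) = 1.708900
  x_2 = 2.170000 - 1.708900×(2.170000 - 0.940000)/(1.708900 - (-2.116400))
       = 1.620514
Iteration 2:
  f(2.170000) = 1.708900
  f(1.620514) = -0.373933
  x_3 = 1.620514 - (-0.373933)×(1.620514 - 2.170000)/(-0.373933 - 1.708900)
       = 1.719164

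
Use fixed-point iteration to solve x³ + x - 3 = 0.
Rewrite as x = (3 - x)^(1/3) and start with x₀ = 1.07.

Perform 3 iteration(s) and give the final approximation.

Equation: x³ + x - 3 = 0
Fixed-point form: x = (3 - x)^(1/3)
x₀ = 1.07

x_1 = g(1.070000) = 1.245047
x_2 = g(1.245047) = 1.206207
x_3 = g(1.206207) = 1.215041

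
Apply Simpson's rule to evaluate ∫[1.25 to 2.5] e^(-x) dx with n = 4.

f(x) = e^(-x)
a = 1.25, b = 2.5, n = 4
h = (b - a)/n = 0.312500

Simpson's rule: (h/3)[f(x₀) + 4f(x₁) + 2f(x₂) + ... + f(xₙ)]

x_0 = 1.2500, f(x_0) = 0.286505, coefficient = 1
x_1 = 1.5625, f(x_1) = 0.209611, coefficient = 4
x_2 = 1.8750, f(x_2) = 0.153355, coefficient = 2
x_3 = 2.1875, f(x_3) = 0.112197, coefficient = 4
x_4 = 2.5000, f(x_4) = 0.082085, coefficient = 1

I ≈ (0.312500/3) × 1.962533 = 0.204431
Exact value: 0.204420
Error: 0.000011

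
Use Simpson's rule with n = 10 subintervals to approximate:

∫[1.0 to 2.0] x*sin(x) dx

f(x) = x*sin(x)
a = 1.0, b = 2.0, n = 10
h = (b - a)/n = 0.100000

Simpson's rule: (h/3)[f(x₀) + 4f(x₁) + 2f(x₂) + ... + f(xₙ)]

x_0 = 1.0000, f(x_0) = 0.841471, coefficient = 1
x_1 = 1.1000, f(x_1) = 0.980328, coefficient = 4
x_2 = 1.2000, f(x_2) = 1.118447, coefficient = 2
x_3 = 1.3000, f(x_3) = 1.252626, coefficient = 4
x_4 = 1.4000, f(x_4) = 1.379630, coefficient = 2
x_5 = 1.5000, f(x_5) = 1.496242, coefficient = 4
x_6 = 1.6000, f(x_6) = 1.599318, coefficient = 2
x_7 = 1.7000, f(x_7) = 1.685830, coefficient = 4
x_8 = 1.8000, f(x_8) = 1.752926, coefficient = 2
x_9 = 1.9000, f(x_9) = 1.797970, coefficient = 4
x_10 = 2.0000, f(x_10) = 1.818595, coefficient = 1

I ≈ (0.100000/3) × 43.212692 = 1.440423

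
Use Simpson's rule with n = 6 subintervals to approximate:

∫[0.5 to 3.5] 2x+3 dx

f(x) = 2x+3
a = 0.5, b = 3.5, n = 6
h = (b - a)/n = 0.500000

Simpson's rule: (h/3)[f(x₀) + 4f(x₁) + 2f(x₂) + ... + f(xₙ)]

x_0 = 0.5000, f(x_0) = 4.000000, coefficient = 1
x_1 = 1.0000, f(x_1) = 5.000000, coefficient = 4
x_2 = 1.5000, f(x_2) = 6.000000, coefficient = 2
x_3 = 2.0000, f(x_3) = 7.000000, coefficient = 4
x_4 = 2.5000, f(x_4) = 8.000000, coefficient = 2
x_5 = 3.0000, f(x_5) = 9.000000, coefficient = 4
x_6 = 3.5000, f(x_6) = 10.000000, coefficient = 1

I ≈ (0.500000/3) × 126.000000 = 21.000000
Exact value: 21.000000
Error: 0.000000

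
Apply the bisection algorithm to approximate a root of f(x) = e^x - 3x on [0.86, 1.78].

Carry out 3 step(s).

f(x) = e^x - 3x
Initial interval: [0.86, 1.78]

Iteration 1:
  c_1 = (0.860000 + 1.780000)/2 = 1.320000
  f(c_1) = f(1.320000) = -0.216579
  f(a) × f(c) ≥ 0, new interval: [1.320000, 1.780000]
Iteration 2:
  c_2 = (1.320000 + 1.780000)/2 = 1.550000
  f(c_2) = f(1.550000) = 0.061470
  f(a) × f(c) < 0, new interval: [1.320000, 1.550000]
Iteration 3:
  c_3 = (1.320000 + 1.550000)/2 = 1.435000
  f(c_3) = f(1.435000) = -0.105355
  f(a) × f(c) ≥ 0, new interval: [1.435000, 1.550000]

After 3 iteration(s), the approximation is c_3 = 1.435000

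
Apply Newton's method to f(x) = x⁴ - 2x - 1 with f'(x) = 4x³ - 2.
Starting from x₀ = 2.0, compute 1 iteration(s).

f(x) = x⁴ - 2x - 1
f'(x) = 4x³ - 2
x₀ = 2.0

Newton-Raphson formula: x_{n+1} = x_n - f(x_n)/f'(x_n)

Iteration 1:
  f(2.000000) = 11.000000
  f'(2.000000) = 30.000000
  x_1 = 2.000000 - 11.000000/30.000000 = 1.633333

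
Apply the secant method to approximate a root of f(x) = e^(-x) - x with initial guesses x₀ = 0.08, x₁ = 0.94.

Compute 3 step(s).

f(x) = e^(-x) - x
x₀ = 0.08, x₁ = 0.94

Secant formula: x_{n+1} = x_n - f(x_n)(x_n - x_{n-1})/(f(x_n) - f(x_{n-1}))

Iteration 1:
  f(0.080000) = 0.843116
  f(0.940000) = -0.549372
  x_2 = 0.940000 - (-0.549372)×(0.940000 - 0.080000)/(-0.549372 - 0.843116)
       = 0.600708
Iteration 2:
  f(0.940000) = -0.549372
  f(0.600708) = -0.052285
  x_3 = 0.600708 - (-0.052285)×(0.600708 - 0.940000)/(-0.052285 - (-0.549372))
       = 0.565020
Iteration 3:
  f(0.600708) = -0.052285
  f(0.565020) = 0.003328
  x_4 = 0.565020 - 0.003328×(0.565020 - 0.600708)/(0.003328 - (-0.052285))
       = 0.567156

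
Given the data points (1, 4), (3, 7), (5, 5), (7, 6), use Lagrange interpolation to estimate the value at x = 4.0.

Lagrange interpolation formula:
P(x) = Σ yᵢ × Lᵢ(x)
where Lᵢ(x) = Π_{j≠i} (x - xⱼ)/(xᵢ - xⱼ)

L_0(4.0) = (4.0 - 3)/(1 - 3) × (4.0 - 5)/(1 - 5) × (4.0 - 7)/(1 - 7) = -0.062500
L_1(4.0) = (4.0 - 1)/(3 - 1) × (4.0 - 5)/(3 - 5) × (4.0 - 7)/(3 - 7) = 0.562500
L_2(4.0) = (4.0 - 1)/(5 - 1) × (4.0 - 3)/(5 - 3) × (4.0 - 7)/(5 - 7) = 0.562500
L_3(4.0) = (4.0 - 1)/(7 - 1) × (4.0 - 3)/(7 - 3) × (4.0 - 5)/(7 - 5) = -0.062500

P(4.0) = 4×L_0(4.0) + 7×L_1(4.0) + 5×L_2(4.0) + 6×L_3(4.0)
P(4.0) = 6.125000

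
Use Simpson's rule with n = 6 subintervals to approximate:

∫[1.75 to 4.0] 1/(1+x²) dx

f(x) = 1/(1+x²)
a = 1.75, b = 4.0, n = 6
h = (b - a)/n = 0.375000

Simpson's rule: (h/3)[f(x₀) + 4f(x₁) + 2f(x₂) + ... + f(xₙ)]

x_0 = 1.7500, f(x_0) = 0.246154, coefficient = 1
x_1 = 2.1250, f(x_1) = 0.181303, coefficient = 4
x_2 = 2.5000, f(x_2) = 0.137931, coefficient = 2
x_3 = 2.8750, f(x_3) = 0.107926, coefficient = 4
x_4 = 3.2500, f(x_4) = 0.086486, coefficient = 2
x_5 = 3.6250, f(x_5) = 0.070718, coefficient = 4
x_6 = 4.0000, f(x_6) = 0.058824, coefficient = 1

I ≈ (0.375000/3) × 2.193601 = 0.274200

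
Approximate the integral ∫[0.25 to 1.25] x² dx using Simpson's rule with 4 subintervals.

f(x) = x²
a = 0.25, b = 1.25, n = 4
h = (b - a)/n = 0.250000

Simpson's rule: (h/3)[f(x₀) + 4f(x₁) + 2f(x₂) + ... + f(xₙ)]

x_0 = 0.2500, f(x_0) = 0.062500, coefficient = 1
x_1 = 0.5000, f(x_1) = 0.250000, coefficient = 4
x_2 = 0.7500, f(x_2) = 0.562500, coefficient = 2
x_3 = 1.0000, f(x_3) = 1.000000, coefficient = 4
x_4 = 1.2500, f(x_4) = 1.562500, coefficient = 1

I ≈ (0.250000/3) × 7.750000 = 0.645833
Exact value: 0.645833
Error: 0.000000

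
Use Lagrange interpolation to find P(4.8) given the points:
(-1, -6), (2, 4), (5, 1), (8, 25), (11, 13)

Lagrange interpolation formula:
P(x) = Σ yᵢ × Lᵢ(x)
where Lᵢ(x) = Π_{j≠i} (x - xⱼ)/(xᵢ - xⱼ)

L_0(4.8) = (4.8 - 2)/(-1 - 2) × (4.8 - 5)/(-1 - 5) × (4.8 - 8)/(-1 - 8) × (4.8 - 11)/(-1 - 11) = -0.005715
L_1(4.8) = (4.8 - (-1))/(2 - (-1)) × (4.8 - 5)/(2 - 5) × (4.8 - 8)/(2 - 8) × (4.8 - 11)/(2 - 11) = 0.047355
L_2(4.8) = (4.8 - (-1))/(5 - (-1)) × (4.8 - 2)/(5 - 2) × (4.8 - 8)/(5 - 8) × (4.8 - 11)/(5 - 11) = 0.994449
L_3(4.8) = (4.8 - (-1))/(8 - (-1)) × (4.8 - 2)/(8 - 2) × (4.8 - 5)/(8 - 5) × (4.8 - 11)/(8 - 11) = -0.041435
L_4(4.8) = (4.8 - (-1))/(11 - (-1)) × (4.8 - 2)/(11 - 2) × (4.8 - 5)/(11 - 5) × (4.8 - 8)/(11 - 8) = 0.005347

P(4.8) = (-6)×L_0(4.8) + 4×L_1(4.8) + 1×L_2(4.8) + 25×L_3(4.8) + 13×L_4(4.8)
P(4.8) = 0.251779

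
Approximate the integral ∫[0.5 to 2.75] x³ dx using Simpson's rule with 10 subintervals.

f(x) = x³
a = 0.5, b = 2.75, n = 10
h = (b - a)/n = 0.225000

Simpson's rule: (h/3)[f(x₀) + 4f(x₁) + 2f(x₂) + ... + f(xₙ)]

x_0 = 0.5000, f(x_0) = 0.125000, coefficient = 1
x_1 = 0.7250, f(x_1) = 0.381078, coefficient = 4
x_2 = 0.9500, f(x_2) = 0.857375, coefficient = 2
x_3 = 1.1750, f(x_3) = 1.622234, coefficient = 4
x_4 = 1.4000, f(x_4) = 2.744000, coefficient = 2
x_5 = 1.6250, f(x_5) = 4.291016, coefficient = 4
x_6 = 1.8500, f(x_6) = 6.331625, coefficient = 2
x_7 = 2.0750, f(x_7) = 8.934172, coefficient = 4
x_8 = 2.3000, f(x_8) = 12.167000, coefficient = 2
x_9 = 2.5250, f(x_9) = 16.098453, coefficient = 4
x_10 = 2.7500, f(x_10) = 20.796875, coefficient = 1

I ≈ (0.225000/3) × 190.429688 = 14.282227
Exact value: 14.282227
Error: 0.000000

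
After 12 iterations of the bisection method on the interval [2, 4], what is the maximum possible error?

Bisection error bound: |error| ≤ (b-a)/2^n
|error| ≤ (4 - 2)/2^12 = 2/2^12
|error| ≤ 0.0004882812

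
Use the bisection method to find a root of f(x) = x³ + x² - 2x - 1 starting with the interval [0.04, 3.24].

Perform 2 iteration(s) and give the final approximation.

f(x) = x³ + x² - 2x - 1
Initial interval: [0.04, 3.24]

Iteration 1:
  c_1 = (0.040000 + 3.240000)/2 = 1.640000
  f(c_1) = f(1.640000) = 2.820544
  f(a) × f(c) < 0, new interval: [0.040000, 1.640000]
Iteration 2:
  c_2 = (0.040000 + 1.640000)/2 = 0.840000
  f(c_2) = f(0.840000) = -1.381696
  f(a) × f(c) ≥ 0, new interval: [0.840000, 1.640000]

After 2 iteration(s), the approximation is c_2 = 0.840000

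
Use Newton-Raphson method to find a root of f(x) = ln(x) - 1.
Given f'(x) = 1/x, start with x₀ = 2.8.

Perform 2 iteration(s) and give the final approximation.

f(x) = ln(x) - 1
f'(x) = 1/x
x₀ = 2.8

Newton-Raphson formula: x_{n+1} = x_n - f(x_n)/f'(x_n)

Iteration 1:
  f(2.800000) = 0.029619
  f'(2.800000) = 0.357143
  x_1 = 2.800000 - 0.029619/0.357143 = 2.717066
Iteration 2:
  f(2.717066) = -0.000448
  f'(2.717066) = 0.368044
  x_2 = 2.717066 - (-0.000448)/0.368044 = 2.718282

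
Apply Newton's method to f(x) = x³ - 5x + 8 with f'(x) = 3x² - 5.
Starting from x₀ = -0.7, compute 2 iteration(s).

f(x) = x³ - 5x + 8
f'(x) = 3x² - 5
x₀ = -0.7

Newton-Raphson formula: x_{n+1} = x_n - f(x_n)/f'(x_n)

Iteration 1:
  f(-0.700000) = 11.157000
  f'(-0.700000) = -3.530000
  x_1 = -0.700000 - 11.157000/(-3.530000) = 2.460623
Iteration 2:
  f(2.460623) = 10.595137
  f'(2.460623) = 13.164000
  x_2 = 2.460623 - 10.595137/13.164000 = 1.655766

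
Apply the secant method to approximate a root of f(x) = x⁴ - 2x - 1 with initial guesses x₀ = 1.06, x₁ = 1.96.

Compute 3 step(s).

f(x) = x⁴ - 2x - 1
x₀ = 1.06, x₁ = 1.96

Secant formula: x_{n+1} = x_n - f(x_n)(x_n - x_{n-1})/(f(x_n) - f(x_{n-1}))

Iteration 1:
  f(1.060000) = -1.857523
  f(1.960000) = 9.837891
  x_2 = 1.960000 - 9.837891×(1.960000 - 1.060000)/(9.837891 - (-1.857523))
       = 1.202942
Iteration 2:
  f(1.960000) = 9.837891
  f(1.202942) = -1.311872
  x_3 = 1.202942 - (-1.311872)×(1.202942 - 1.960000)/(-1.311872 - 9.837891)
       = 1.292017
Iteration 3:
  f(1.202942) = -1.311872
  f(1.292017) = -0.797444
  x_4 = 1.292017 - (-0.797444)×(1.292017 - 1.202942)/(-0.797444 - (-1.311872))
       = 1.430097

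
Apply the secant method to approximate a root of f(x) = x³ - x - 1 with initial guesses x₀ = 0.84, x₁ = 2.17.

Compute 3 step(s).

f(x) = x³ - x - 1
x₀ = 0.84, x₁ = 2.17

Secant formula: x_{n+1} = x_n - f(x_n)(x_n - x_{n-1})/(f(x_n) - f(x_{n-1}))

Iteration 1:
  f(0.840000) = -1.247296
  f(2.170000) = 7.048313
  x_2 = 2.170000 - 7.048313×(2.170000 - 0.840000)/(7.048313 - (-1.247296))
       = 1.039974
Iteration 2:
  f(2.170000) = 7.048313
  f(1.039974) = -0.915195
  x_3 = 1.039974 - (-0.915195)×(1.039974 - 2.170000)/(-0.915195 - 7.048313)
       = 1.169840
Iteration 3:
  f(1.039974) = -0.915195
  f(1.169840) = -0.568883
  x_4 = 1.169840 - (-0.568883)×(1.169840 - 1.039974)/(-0.568883 - (-0.915195))
       = 1.383171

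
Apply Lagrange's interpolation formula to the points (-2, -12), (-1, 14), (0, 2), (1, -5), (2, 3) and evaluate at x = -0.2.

Lagrange interpolation formula:
P(x) = Σ yᵢ × Lᵢ(x)
where Lᵢ(x) = Π_{j≠i} (x - xⱼ)/(xᵢ - xⱼ)

L_0(-0.2) = (-0.2 - (-1))/(-2 - (-1)) × (-0.2 - 0)/(-2 - 0) × (-0.2 - 1)/(-2 - 1) × (-0.2 - 2)/(-2 - 2) = -0.017600
L_1(-0.2) = (-0.2 - (-2))/(-1 - (-2)) × (-0.2 - 0)/(-1 - 0) × (-0.2 - 1)/(-1 - 1) × (-0.2 - 2)/(-1 - 2) = 0.158400
L_2(-0.2) = (-0.2 - (-2))/(0 - (-2)) × (-0.2 - (-1))/(0 - (-1)) × (-0.2 - 1)/(0 - 1) × (-0.2 - 2)/(0 - 2) = 0.950400
L_3(-0.2) = (-0.2 - (-2))/(1 - (-2)) × (-0.2 - (-1))/(1 - (-1)) × (-0.2 - 0)/(1 - 0) × (-0.2 - 2)/(1 - 2) = -0.105600
L_4(-0.2) = (-0.2 - (-2))/(2 - (-2)) × (-0.2 - (-1))/(2 - (-1)) × (-0.2 - 0)/(2 - 0) × (-0.2 - 1)/(2 - 1) = 0.014400

P(-0.2) = (-12)×L_0(-0.2) + 14×L_1(-0.2) + 2×L_2(-0.2) + (-5)×L_3(-0.2) + 3×L_4(-0.2)
P(-0.2) = 4.900800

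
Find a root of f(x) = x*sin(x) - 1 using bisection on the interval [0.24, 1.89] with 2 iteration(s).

f(x) = x*sin(x) - 1
Initial interval: [0.24, 1.89]

Iteration 1:
  c_1 = (0.240000 + 1.890000)/2 = 1.065000
  f(c_1) = f(1.065000) = -0.068350
  f(a) × f(c) ≥ 0, new interval: [1.065000, 1.890000]
Iteration 2:
  c_2 = (1.065000 + 1.890000)/2 = 1.477500
  f(c_2) = f(1.477500) = 0.471074
  f(a) × f(c) < 0, new interval: [1.065000, 1.477500]

After 2 iteration(s), the approximation is c_2 = 1.477500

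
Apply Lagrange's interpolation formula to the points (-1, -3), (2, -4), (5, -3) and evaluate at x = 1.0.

Lagrange interpolation formula:
P(x) = Σ yᵢ × Lᵢ(x)
where Lᵢ(x) = Π_{j≠i} (x - xⱼ)/(xᵢ - xⱼ)

L_0(1.0) = (1.0 - 2)/(-1 - 2) × (1.0 - 5)/(-1 - 5) = 0.222222
L_1(1.0) = (1.0 - (-1))/(2 - (-1)) × (1.0 - 5)/(2 - 5) = 0.888889
L_2(1.0) = (1.0 - (-1))/(5 - (-1)) × (1.0 - 2)/(5 - 2) = -0.111111

P(1.0) = (-3)×L_0(1.0) + (-4)×L_1(1.0) + (-3)×L_2(1.0)
P(1.0) = -3.888889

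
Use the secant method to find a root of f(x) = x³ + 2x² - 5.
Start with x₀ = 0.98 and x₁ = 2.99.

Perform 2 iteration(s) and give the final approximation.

f(x) = x³ + 2x² - 5
x₀ = 0.98, x₁ = 2.99

Secant formula: x_{n+1} = x_n - f(x_n)(x_n - x_{n-1})/(f(x_n) - f(x_{n-1}))

Iteration 1:
  f(0.980000) = -2.138008
  f(2.990000) = 39.611099
  x_2 = 2.990000 - 39.611099×(2.990000 - 0.980000)/(39.611099 - (-2.138008))
       = 1.082934
Iteration 2:
  f(2.990000) = 39.611099
  f(1.082934) = -1.384503
  x_3 = 1.082934 - (-1.384503)×(1.082934 - 2.990000)/(-1.384503 - 39.611099)
       = 1.147339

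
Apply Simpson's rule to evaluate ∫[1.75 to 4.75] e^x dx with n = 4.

f(x) = e^x
a = 1.75, b = 4.75, n = 4
h = (b - a)/n = 0.750000

Simpson's rule: (h/3)[f(x₀) + 4f(x₁) + 2f(x₂) + ... + f(xₙ)]

x_0 = 1.7500, f(x_0) = 5.754603, coefficient = 1
x_1 = 2.5000, f(x_1) = 12.182494, coefficient = 4
x_2 = 3.2500, f(x_2) = 25.790340, coefficient = 2
x_3 = 4.0000, f(x_3) = 54.598150, coefficient = 4
x_4 = 4.7500, f(x_4) = 115.584285, coefficient = 1

I ≈ (0.750000/3) × 440.042143 = 110.010536
Exact value: 109.829682
Error: 0.180854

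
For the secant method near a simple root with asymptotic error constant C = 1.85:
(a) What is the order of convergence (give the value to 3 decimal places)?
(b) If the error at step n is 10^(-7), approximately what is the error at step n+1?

(a) Secant method has superlinear convergence with order φ = (1+√5)/2 ≈ 1.618.
    This means |e_{n+1}| ≈ C|e_n|^1.618.

(b) With |e_n| = 10^(-7) and C = 1.85:
    |e_{n+1}| ≈ 1.85 × (10^(-7))^1.618 = 1.85 × 10^(-11.33)

(a) ≈ 1.618 (golden ratio); (b) |e_{n+1}| ≈ 8.728e-12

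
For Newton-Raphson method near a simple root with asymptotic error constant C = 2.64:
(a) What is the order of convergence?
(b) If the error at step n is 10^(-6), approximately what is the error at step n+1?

(a) Newton-Raphson has quadratic (order 2) convergence near simple roots.
    This means |e_{n+1}| ≈ C|e_n|².

(b) With |e_n| = 10^(-6) and C = 2.64:
    |e_{n+1}| ≈ 2.64 × (10^(-6))² = 2.64 × 10^(-12)

(a) 2 (quadratic); (b) |e_{n+1}| ≈ 2.640e-12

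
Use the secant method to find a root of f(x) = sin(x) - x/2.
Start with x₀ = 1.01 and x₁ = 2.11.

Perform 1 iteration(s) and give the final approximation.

f(x) = sin(x) - x/2
x₀ = 1.01, x₁ = 2.11

Secant formula: x_{n+1} = x_n - f(x_n)(x_n - x_{n-1})/(f(x_n) - f(x_{n-1}))

Iteration 1:
  f(1.010000) = 0.341832
  f(2.110000) = -0.196882
  x_2 = 2.110000 - (-0.196882)×(2.110000 - 1.010000)/(-0.196882 - 0.341832)
       = 1.707986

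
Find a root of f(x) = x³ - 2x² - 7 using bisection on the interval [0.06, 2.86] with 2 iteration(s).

f(x) = x³ - 2x² - 7
Initial interval: [0.06, 2.86]

Iteration 1:
  c_1 = (0.060000 + 2.860000)/2 = 1.460000
  f(c_1) = f(1.460000) = -8.151064
  f(a) × f(c) ≥ 0, new interval: [1.460000, 2.860000]
Iteration 2:
  c_2 = (1.460000 + 2.860000)/2 = 2.160000
  f(c_2) = f(2.160000) = -6.253504
  f(a) × f(c) ≥ 0, new interval: [2.160000, 2.860000]

After 2 iteration(s), the approximation is c_2 = 2.160000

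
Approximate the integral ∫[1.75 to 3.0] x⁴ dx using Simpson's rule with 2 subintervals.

f(x) = x⁴
a = 1.75, b = 3.0, n = 2
h = (b - a)/n = 0.625000

Simpson's rule: (h/3)[f(x₀) + 4f(x₁) + 2f(x₂) + ... + f(xₙ)]

x_0 = 1.7500, f(x_0) = 9.378906, coefficient = 1
x_1 = 2.3750, f(x_1) = 31.816650, coefficient = 4
x_2 = 3.0000, f(x_2) = 81.000000, coefficient = 1

I ≈ (0.625000/3) × 217.645508 = 45.342814
Exact value: 45.317383
Error: 0.025431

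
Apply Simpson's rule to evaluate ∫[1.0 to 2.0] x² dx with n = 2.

f(x) = x²
a = 1.0, b = 2.0, n = 2
h = (b - a)/n = 0.500000

Simpson's rule: (h/3)[f(x₀) + 4f(x₁) + 2f(x₂) + ... + f(xₙ)]

x_0 = 1.0000, f(x_0) = 1.000000, coefficient = 1
x_1 = 1.5000, f(x_1) = 2.250000, coefficient = 4
x_2 = 2.0000, f(x_2) = 4.000000, coefficient = 1

I ≈ (0.500000/3) × 14.000000 = 2.333333
Exact value: 2.333333
Error: 0.000000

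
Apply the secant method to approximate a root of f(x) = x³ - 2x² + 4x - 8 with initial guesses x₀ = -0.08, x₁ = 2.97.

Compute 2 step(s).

f(x) = x³ - 2x² + 4x - 8
x₀ = -0.08, x₁ = 2.97

Secant formula: x_{n+1} = x_n - f(x_n)(x_n - x_{n-1})/(f(x_n) - f(x_{n-1}))

Iteration 1:
  f(-0.080000) = -8.333312
  f(2.970000) = 12.436273
  x_2 = 2.970000 - 12.436273×(2.970000 - (-0.080000))/(12.436273 - (-8.333312))
       = 1.143741
Iteration 2:
  f(2.970000) = 12.436273
  f(1.143741) = -4.545144
  x_3 = 1.143741 - (-4.545144)×(1.143741 - 2.970000)/(-4.545144 - 12.436273)
       = 1.632547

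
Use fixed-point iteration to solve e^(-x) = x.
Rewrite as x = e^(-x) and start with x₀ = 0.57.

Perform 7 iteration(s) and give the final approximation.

Equation: e^(-x) = x
Fixed-point form: x = e^(-x)
x₀ = 0.57

x_1 = g(0.570000) = 0.565525
x_2 = g(0.565525) = 0.568062
x_3 = g(0.568062) = 0.566623
x_4 = g(0.566623) = 0.567439
x_5 = g(0.567439) = 0.566976
x_6 = g(0.566976) = 0.567238
x_7 = g(0.567238) = 0.567089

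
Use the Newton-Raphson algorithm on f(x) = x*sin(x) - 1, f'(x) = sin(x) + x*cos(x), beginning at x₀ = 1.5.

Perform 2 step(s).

f(x) = x*sin(x) - 1
f'(x) = sin(x) + x*cos(x)
x₀ = 1.5

Newton-Raphson formula: x_{n+1} = x_n - f(x_n)/f'(x_n)

Iteration 1:
  f(1.500000) = 0.496242
  f'(1.500000) = 1.103601
  x_1 = 1.500000 - 0.496242/1.103601 = 1.050342
Iteration 2:
  f(1.050342) = -0.088730
  f'(1.050342) = 1.389902
  x_2 = 1.050342 - (-0.088730)/1.389902 = 1.114181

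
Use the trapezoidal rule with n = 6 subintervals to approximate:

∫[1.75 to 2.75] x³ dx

f(x) = x³
a = 1.75, b = 2.75, n = 6
h = (b - a)/n = 0.166667

Trapezoidal rule: (h/2)[f(x₀) + 2f(x₁) + 2f(x₂) + ... + f(xₙ)]

x_0 = 1.7500, f(x_0) = 5.359375, coefficient = 1
x_1 = 1.9167, f(x_1) = 7.041088, coefficient = 2
x_2 = 2.0833, f(x_2) = 9.042245, coefficient = 2
x_3 = 2.2500, f(x_3) = 11.390625, coefficient = 2
x_4 = 2.4167, f(x_4) = 14.114005, coefficient = 2
x_5 = 2.5833, f(x_5) = 17.240162, coefficient = 2
x_6 = 2.7500, f(x_6) = 20.796875, coefficient = 1

I ≈ (0.166667/2) × 143.812500 = 11.984375
Exact value: 11.953125
Error: 0.031250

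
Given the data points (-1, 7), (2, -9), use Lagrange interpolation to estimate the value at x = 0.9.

Lagrange interpolation formula:
P(x) = Σ yᵢ × Lᵢ(x)
where Lᵢ(x) = Π_{j≠i} (x - xⱼ)/(xᵢ - xⱼ)

L_0(0.9) = (0.9 - 2)/(-1 - 2) = 0.366667
L_1(0.9) = (0.9 - (-1))/(2 - (-1)) = 0.633333

P(0.9) = 7×L_0(0.9) + (-9)×L_1(0.9)
P(0.9) = -3.133333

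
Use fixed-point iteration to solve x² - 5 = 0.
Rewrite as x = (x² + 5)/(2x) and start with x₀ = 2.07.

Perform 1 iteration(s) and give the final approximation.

Equation: x² - 5 = 0
Fixed-point form: x = (x² + 5)/(2x)
x₀ = 2.07

x_1 = g(2.070000) = 2.242729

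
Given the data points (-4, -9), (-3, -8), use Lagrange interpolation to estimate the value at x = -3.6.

Lagrange interpolation formula:
P(x) = Σ yᵢ × Lᵢ(x)
where Lᵢ(x) = Π_{j≠i} (x - xⱼ)/(xᵢ - xⱼ)

L_0(-3.6) = (-3.6 - (-3))/(-4 - (-3)) = 0.600000
L_1(-3.6) = (-3.6 - (-4))/(-3 - (-4)) = 0.400000

P(-3.6) = (-9)×L_0(-3.6) + (-8)×L_1(-3.6)
P(-3.6) = -8.600000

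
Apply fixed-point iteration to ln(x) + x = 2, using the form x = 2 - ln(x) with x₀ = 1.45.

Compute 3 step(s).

Equation: ln(x) + x = 2
Fixed-point form: x = 2 - ln(x)
x₀ = 1.45

x_1 = g(1.450000) = 1.628436
x_2 = g(1.628436) = 1.512380
x_3 = g(1.512380) = 1.586316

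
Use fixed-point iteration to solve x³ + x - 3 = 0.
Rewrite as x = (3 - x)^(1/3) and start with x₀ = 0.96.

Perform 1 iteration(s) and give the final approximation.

Equation: x³ + x - 3 = 0
Fixed-point form: x = (3 - x)^(1/3)
x₀ = 0.96

x_1 = g(0.960000) = 1.268265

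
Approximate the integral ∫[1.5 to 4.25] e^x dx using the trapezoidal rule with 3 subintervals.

f(x) = e^x
a = 1.5, b = 4.25, n = 3
h = (b - a)/n = 0.916667

Trapezoidal rule: (h/2)[f(x₀) + 2f(x₁) + 2f(x₂) + ... + f(xₙ)]

x_0 = 1.5000, f(x_0) = 4.481689, coefficient = 1
x_1 = 2.4167, f(x_1) = 11.208436, coefficient = 2
x_2 = 3.3333, f(x_2) = 28.031625, coefficient = 2
x_3 = 4.2500, f(x_3) = 70.105412, coefficient = 1

I ≈ (0.916667/2) × 153.067222 = 70.155810
Exact value: 65.623723
Error: 4.532087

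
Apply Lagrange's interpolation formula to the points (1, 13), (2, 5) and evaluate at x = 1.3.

Lagrange interpolation formula:
P(x) = Σ yᵢ × Lᵢ(x)
where Lᵢ(x) = Π_{j≠i} (x - xⱼ)/(xᵢ - xⱼ)

L_0(1.3) = (1.3 - 2)/(1 - 2) = 0.700000
L_1(1.3) = (1.3 - 1)/(2 - 1) = 0.300000

P(1.3) = 13×L_0(1.3) + 5×L_1(1.3)
P(1.3) = 10.600000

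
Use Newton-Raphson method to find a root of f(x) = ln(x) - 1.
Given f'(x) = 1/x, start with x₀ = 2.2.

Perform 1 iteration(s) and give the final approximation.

f(x) = ln(x) - 1
f'(x) = 1/x
x₀ = 2.2

Newton-Raphson formula: x_{n+1} = x_n - f(x_n)/f'(x_n)

Iteration 1:
  f(2.200000) = -0.211543
  f'(2.200000) = 0.454545
  x_1 = 2.200000 - (-0.211543)/0.454545 = 2.665394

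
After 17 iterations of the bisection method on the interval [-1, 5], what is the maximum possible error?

Bisection error bound: |error| ≤ (b-a)/2^n
|error| ≤ (5 - (-1))/2^17 = 6/2^17
|error| ≤ 0.0000457764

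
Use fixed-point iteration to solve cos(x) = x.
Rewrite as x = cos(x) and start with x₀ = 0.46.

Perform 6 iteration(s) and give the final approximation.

Equation: cos(x) = x
Fixed-point form: x = cos(x)
x₀ = 0.46

x_1 = g(0.460000) = 0.896052
x_2 = g(0.896052) = 0.624697
x_3 = g(0.624697) = 0.811140
x_4 = g(0.811140) = 0.688672
x_5 = g(0.688672) = 0.772091
x_6 = g(0.772091) = 0.716454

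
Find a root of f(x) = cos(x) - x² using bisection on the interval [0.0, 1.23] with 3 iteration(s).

f(x) = cos(x) - x²
Initial interval: [0.0, 1.23]

Iteration 1:
  c_1 = (0.000000 + 1.230000)/2 = 0.615000
  f(c_1) = f(0.615000) = 0.438548
  f(a) × f(c) ≥ 0, new interval: [0.615000, 1.230000]
Iteration 2:
  c_2 = (0.615000 + 1.230000)/2 = 0.922500
  f(c_2) = f(0.922500) = -0.247177
  f(a) × f(c) < 0, new interval: [0.615000, 0.922500]
Iteration 3:
  c_3 = (0.615000 + 0.922500)/2 = 0.768750
  f(c_3) = f(0.768750) = 0.127804
  f(a) × f(c) ≥ 0, new interval: [0.768750, 0.922500]

After 3 iteration(s), the approximation is c_3 = 0.768750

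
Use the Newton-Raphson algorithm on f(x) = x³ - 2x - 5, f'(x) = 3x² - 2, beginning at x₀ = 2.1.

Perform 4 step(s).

f(x) = x³ - 2x - 5
f'(x) = 3x² - 2
x₀ = 2.1

Newton-Raphson formula: x_{n+1} = x_n - f(x_n)/f'(x_n)

Iteration 1:
  f(2.100000) = 0.061000
  f'(2.100000) = 11.230000
  x_1 = 2.100000 - 0.061000/11.230000 = 2.094568
Iteration 2:
  f(2.094568) = 0.000186
  f'(2.094568) = 11.161647
  x_2 = 2.094568 - 0.000186/11.161647 = 2.094551
Iteration 3:
  f(2.094551) = 0.000000
  f'(2.094551) = 11.161438
  x_3 = 2.094551 - 0.000000/11.161438 = 2.094551
Iteration 4:
  f(2.094551) = 0.000000
  f'(2.094551) = 11.161438
  x_4 = 2.094551 - 0.000000/11.161438 = 2.094551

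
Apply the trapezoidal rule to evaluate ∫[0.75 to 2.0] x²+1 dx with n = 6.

f(x) = x²+1
a = 0.75, b = 2.0, n = 6
h = (b - a)/n = 0.208333

Trapezoidal rule: (h/2)[f(x₀) + 2f(x₁) + 2f(x₂) + ... + f(xₙ)]

x_0 = 0.7500, f(x_0) = 1.562500, coefficient = 1
x_1 = 0.9583, f(x_1) = 1.918403, coefficient = 2
x_2 = 1.1667, f(x_2) = 2.361111, coefficient = 2
x_3 = 1.3750, f(x_3) = 2.890625, coefficient = 2
x_4 = 1.5833, f(x_4) = 3.506944, coefficient = 2
x_5 = 1.7917, f(x_5) = 4.210069, coefficient = 2
x_6 = 2.0000, f(x_6) = 5.000000, coefficient = 1

I ≈ (0.208333/2) × 36.336806 = 3.785084
Exact value: 3.776042
Error: 0.009042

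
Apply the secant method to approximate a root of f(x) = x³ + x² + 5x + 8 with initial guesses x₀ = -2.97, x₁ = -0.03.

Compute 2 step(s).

f(x) = x³ + x² + 5x + 8
x₀ = -2.97, x₁ = -0.03

Secant formula: x_{n+1} = x_n - f(x_n)(x_n - x_{n-1})/(f(x_n) - f(x_{n-1}))

Iteration 1:
  f(-2.970000) = -24.227173
  f(-0.030000) = 7.850873
  x_2 = -0.030000 - 7.850873×(-0.030000 - (-2.970000))/(7.850873 - (-24.227173))
       = -0.749544
Iteration 2:
  f(-0.030000) = 7.850873
  f(-0.749544) = 4.392990
  x_3 = -0.749544 - 4.392990×(-0.749544 - (-0.030000))/(4.392990 - 7.850873)
       = -1.663673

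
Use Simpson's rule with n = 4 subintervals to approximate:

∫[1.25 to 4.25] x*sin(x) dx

f(x) = x*sin(x)
a = 1.25, b = 4.25, n = 4
h = (b - a)/n = 0.750000

Simpson's rule: (h/3)[f(x₀) + 4f(x₁) + 2f(x₂) + ... + f(xₙ)]

x_0 = 1.2500, f(x_0) = 1.186231, coefficient = 1
x_1 = 2.0000, f(x_1) = 1.818595, coefficient = 4
x_2 = 2.7500, f(x_2) = 1.049568, coefficient = 2
x_3 = 3.5000, f(x_3) = -1.227741, coefficient = 4
x_4 = 4.2500, f(x_4) = -3.803705, coefficient = 1

I ≈ (0.750000/3) × 1.845076 = 0.461269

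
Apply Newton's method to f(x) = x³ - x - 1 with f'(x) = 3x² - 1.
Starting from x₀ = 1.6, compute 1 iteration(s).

f(x) = x³ - x - 1
f'(x) = 3x² - 1
x₀ = 1.6

Newton-Raphson formula: x_{n+1} = x_n - f(x_n)/f'(x_n)

Iteration 1:
  f(1.600000) = 1.496000
  f'(1.600000) = 6.680000
  x_1 = 1.600000 - 1.496000/6.680000 = 1.376048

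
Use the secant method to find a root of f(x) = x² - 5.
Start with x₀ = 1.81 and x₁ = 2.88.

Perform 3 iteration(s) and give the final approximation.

f(x) = x² - 5
x₀ = 1.81, x₁ = 2.88

Secant formula: x_{n+1} = x_n - f(x_n)(x_n - x_{n-1})/(f(x_n) - f(x_{n-1}))

Iteration 1:
  f(1.810000) = -1.723900
  f(2.880000) = 3.294400
  x_2 = 2.880000 - 3.294400×(2.880000 - 1.810000)/(3.294400 - (-1.723900))
       = 2.177569
Iteration 2:
  f(2.880000) = 3.294400
  f(2.177569) = -0.258192
  x_3 = 2.177569 - (-0.258192)×(2.177569 - 2.880000)/(-0.258192 - 3.294400)
       = 2.228620
Iteration 3:
  f(2.177569) = -0.258192
  f(2.228620) = -0.033253
  x_4 = 2.228620 - (-0.033253)×(2.228620 - 2.177569)/(-0.033253 - (-0.258192))
       = 2.236167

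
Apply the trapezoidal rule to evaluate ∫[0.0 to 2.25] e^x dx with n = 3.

f(x) = e^x
a = 0.0, b = 2.25, n = 3
h = (b - a)/n = 0.750000

Trapezoidal rule: (h/2)[f(x₀) + 2f(x₁) + 2f(x₂) + ... + f(xₙ)]

x_0 = 0.0000, f(x_0) = 1.000000, coefficient = 1
x_1 = 0.7500, f(x_1) = 2.117000, coefficient = 2
x_2 = 1.5000, f(x_2) = 4.481689, coefficient = 2
x_3 = 2.2500, f(x_3) = 9.487736, coefficient = 1

I ≈ (0.750000/2) × 23.685114 = 8.881918
Exact value: 8.487736
Error: 0.394182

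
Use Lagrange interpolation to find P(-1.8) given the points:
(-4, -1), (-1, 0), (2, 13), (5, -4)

Lagrange interpolation formula:
P(x) = Σ yᵢ × Lᵢ(x)
where Lᵢ(x) = Π_{j≠i} (x - xⱼ)/(xᵢ - xⱼ)

L_0(-1.8) = (-1.8 - (-1))/(-4 - (-1)) × (-1.8 - 2)/(-4 - 2) × (-1.8 - 5)/(-4 - 5) = 0.127605
L_1(-1.8) = (-1.8 - (-4))/(-1 - (-4)) × (-1.8 - 2)/(-1 - 2) × (-1.8 - 5)/(-1 - 5) = 1.052741
L_2(-1.8) = (-1.8 - (-4))/(2 - (-4)) × (-1.8 - (-1))/(2 - (-1)) × (-1.8 - 5)/(2 - 5) = -0.221630
L_3(-1.8) = (-1.8 - (-4))/(5 - (-4)) × (-1.8 - (-1))/(5 - (-1)) × (-1.8 - 2)/(5 - 2) = 0.041284

P(-1.8) = (-1)×L_0(-1.8) + 0×L_1(-1.8) + 13×L_2(-1.8) + (-4)×L_3(-1.8)
P(-1.8) = -3.173926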